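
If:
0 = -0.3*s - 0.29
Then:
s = -0.97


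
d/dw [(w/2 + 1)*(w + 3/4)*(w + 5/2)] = 3*w^2/2 + 21*w/4 + 67/16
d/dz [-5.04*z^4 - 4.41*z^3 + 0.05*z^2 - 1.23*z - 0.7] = -20.16*z^3 - 13.23*z^2 + 0.1*z - 1.23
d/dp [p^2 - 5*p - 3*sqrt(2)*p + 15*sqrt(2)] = 2*p - 5 - 3*sqrt(2)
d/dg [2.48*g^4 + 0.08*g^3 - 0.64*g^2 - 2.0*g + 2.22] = 9.92*g^3 + 0.24*g^2 - 1.28*g - 2.0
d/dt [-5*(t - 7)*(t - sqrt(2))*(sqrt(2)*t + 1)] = -15*sqrt(2)*t^2 + 10*t + 70*sqrt(2)*t - 35 + 5*sqrt(2)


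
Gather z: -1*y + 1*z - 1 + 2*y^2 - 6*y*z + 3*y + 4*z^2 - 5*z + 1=2*y^2 + 2*y + 4*z^2 + z*(-6*y - 4)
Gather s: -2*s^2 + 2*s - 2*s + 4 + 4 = 8 - 2*s^2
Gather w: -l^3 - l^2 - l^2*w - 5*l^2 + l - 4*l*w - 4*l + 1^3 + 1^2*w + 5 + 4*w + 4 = -l^3 - 6*l^2 - 3*l + w*(-l^2 - 4*l + 5) + 10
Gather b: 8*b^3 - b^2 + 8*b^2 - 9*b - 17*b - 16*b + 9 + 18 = 8*b^3 + 7*b^2 - 42*b + 27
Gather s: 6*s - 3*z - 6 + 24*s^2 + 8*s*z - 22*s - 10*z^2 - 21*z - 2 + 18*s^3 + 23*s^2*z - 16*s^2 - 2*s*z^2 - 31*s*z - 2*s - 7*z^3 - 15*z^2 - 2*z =18*s^3 + s^2*(23*z + 8) + s*(-2*z^2 - 23*z - 18) - 7*z^3 - 25*z^2 - 26*z - 8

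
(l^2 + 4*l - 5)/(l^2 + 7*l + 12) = (l^2 + 4*l - 5)/(l^2 + 7*l + 12)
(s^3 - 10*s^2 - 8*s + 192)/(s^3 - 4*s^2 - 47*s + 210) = (s^2 - 4*s - 32)/(s^2 + 2*s - 35)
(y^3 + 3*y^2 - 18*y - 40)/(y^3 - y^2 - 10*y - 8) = (y + 5)/(y + 1)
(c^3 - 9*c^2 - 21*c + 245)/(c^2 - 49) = (c^2 - 2*c - 35)/(c + 7)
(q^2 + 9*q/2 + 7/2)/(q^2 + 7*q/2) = (q + 1)/q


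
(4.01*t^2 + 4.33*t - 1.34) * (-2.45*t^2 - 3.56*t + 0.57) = -9.8245*t^4 - 24.8841*t^3 - 9.8461*t^2 + 7.2385*t - 0.7638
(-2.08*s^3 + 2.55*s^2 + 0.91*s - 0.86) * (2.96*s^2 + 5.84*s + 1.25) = -6.1568*s^5 - 4.5992*s^4 + 14.9856*s^3 + 5.9563*s^2 - 3.8849*s - 1.075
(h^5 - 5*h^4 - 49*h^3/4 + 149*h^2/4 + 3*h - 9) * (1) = h^5 - 5*h^4 - 49*h^3/4 + 149*h^2/4 + 3*h - 9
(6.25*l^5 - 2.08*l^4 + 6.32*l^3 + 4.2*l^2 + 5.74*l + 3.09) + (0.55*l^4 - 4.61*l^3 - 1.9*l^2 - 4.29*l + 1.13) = 6.25*l^5 - 1.53*l^4 + 1.71*l^3 + 2.3*l^2 + 1.45*l + 4.22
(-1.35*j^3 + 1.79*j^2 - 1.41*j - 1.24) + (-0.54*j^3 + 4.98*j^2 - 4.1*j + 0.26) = -1.89*j^3 + 6.77*j^2 - 5.51*j - 0.98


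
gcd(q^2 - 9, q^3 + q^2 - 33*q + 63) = q - 3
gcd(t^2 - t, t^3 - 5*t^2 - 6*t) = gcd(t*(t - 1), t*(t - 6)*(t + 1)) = t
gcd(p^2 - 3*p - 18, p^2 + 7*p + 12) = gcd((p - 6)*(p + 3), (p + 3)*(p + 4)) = p + 3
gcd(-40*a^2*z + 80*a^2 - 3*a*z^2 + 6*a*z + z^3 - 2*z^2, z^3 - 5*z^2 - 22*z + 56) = z - 2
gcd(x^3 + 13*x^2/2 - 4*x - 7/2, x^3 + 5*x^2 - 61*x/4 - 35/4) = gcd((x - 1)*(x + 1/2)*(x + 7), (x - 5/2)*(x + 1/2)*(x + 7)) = x^2 + 15*x/2 + 7/2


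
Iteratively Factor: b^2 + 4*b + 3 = (b + 3)*(b + 1)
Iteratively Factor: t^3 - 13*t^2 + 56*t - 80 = (t - 4)*(t^2 - 9*t + 20) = (t - 5)*(t - 4)*(t - 4)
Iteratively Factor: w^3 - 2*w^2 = (w)*(w^2 - 2*w) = w^2*(w - 2)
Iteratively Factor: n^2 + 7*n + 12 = (n + 4)*(n + 3)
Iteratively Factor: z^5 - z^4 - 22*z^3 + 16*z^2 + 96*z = (z + 2)*(z^4 - 3*z^3 - 16*z^2 + 48*z) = (z - 3)*(z + 2)*(z^3 - 16*z) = z*(z - 3)*(z + 2)*(z^2 - 16) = z*(z - 4)*(z - 3)*(z + 2)*(z + 4)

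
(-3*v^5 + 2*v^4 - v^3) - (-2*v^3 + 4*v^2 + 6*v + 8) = -3*v^5 + 2*v^4 + v^3 - 4*v^2 - 6*v - 8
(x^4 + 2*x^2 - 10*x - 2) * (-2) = -2*x^4 - 4*x^2 + 20*x + 4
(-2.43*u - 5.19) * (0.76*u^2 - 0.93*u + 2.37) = -1.8468*u^3 - 1.6845*u^2 - 0.9324*u - 12.3003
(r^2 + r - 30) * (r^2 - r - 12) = r^4 - 43*r^2 + 18*r + 360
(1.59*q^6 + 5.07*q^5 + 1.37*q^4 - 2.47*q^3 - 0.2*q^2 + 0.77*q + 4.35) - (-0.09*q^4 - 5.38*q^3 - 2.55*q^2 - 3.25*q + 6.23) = 1.59*q^6 + 5.07*q^5 + 1.46*q^4 + 2.91*q^3 + 2.35*q^2 + 4.02*q - 1.88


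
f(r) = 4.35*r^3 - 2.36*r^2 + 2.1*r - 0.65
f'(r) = 13.05*r^2 - 4.72*r + 2.1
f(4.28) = 306.16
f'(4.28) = 220.95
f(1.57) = 13.66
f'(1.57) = 26.86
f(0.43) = 0.16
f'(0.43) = 2.48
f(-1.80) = -37.45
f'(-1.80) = 52.88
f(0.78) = 1.62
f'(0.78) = 6.36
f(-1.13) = -12.31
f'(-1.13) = 24.10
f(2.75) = 77.74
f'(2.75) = 87.81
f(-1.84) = -39.60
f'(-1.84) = 54.97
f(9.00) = 2998.24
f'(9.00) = 1016.67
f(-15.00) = -15244.40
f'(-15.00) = 3009.15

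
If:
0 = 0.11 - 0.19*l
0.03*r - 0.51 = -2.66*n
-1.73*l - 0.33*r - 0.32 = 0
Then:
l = 0.58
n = 0.24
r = -4.00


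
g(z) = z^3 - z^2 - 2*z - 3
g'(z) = 3*z^2 - 2*z - 2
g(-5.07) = -148.89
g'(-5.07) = 85.25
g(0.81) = -4.74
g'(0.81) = -1.65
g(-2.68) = -24.07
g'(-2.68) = 24.91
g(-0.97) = -2.91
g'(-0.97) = 2.76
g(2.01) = -2.94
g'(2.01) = 6.10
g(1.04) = -5.04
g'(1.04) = -0.84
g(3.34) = 16.42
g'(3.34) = 24.79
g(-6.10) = -254.99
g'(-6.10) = 121.83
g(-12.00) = -1851.00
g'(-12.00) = 454.00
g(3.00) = 9.00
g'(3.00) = 19.00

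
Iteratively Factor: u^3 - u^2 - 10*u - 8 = (u - 4)*(u^2 + 3*u + 2) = (u - 4)*(u + 1)*(u + 2)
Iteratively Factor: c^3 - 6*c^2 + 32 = (c + 2)*(c^2 - 8*c + 16) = (c - 4)*(c + 2)*(c - 4)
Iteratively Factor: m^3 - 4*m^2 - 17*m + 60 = (m - 5)*(m^2 + m - 12) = (m - 5)*(m - 3)*(m + 4)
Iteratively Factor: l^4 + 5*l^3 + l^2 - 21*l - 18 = (l + 3)*(l^3 + 2*l^2 - 5*l - 6) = (l + 1)*(l + 3)*(l^2 + l - 6) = (l - 2)*(l + 1)*(l + 3)*(l + 3)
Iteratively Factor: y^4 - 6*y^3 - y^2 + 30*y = (y - 5)*(y^3 - y^2 - 6*y) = (y - 5)*(y - 3)*(y^2 + 2*y) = y*(y - 5)*(y - 3)*(y + 2)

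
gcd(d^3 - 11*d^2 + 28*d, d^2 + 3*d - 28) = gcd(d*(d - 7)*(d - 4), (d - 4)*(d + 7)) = d - 4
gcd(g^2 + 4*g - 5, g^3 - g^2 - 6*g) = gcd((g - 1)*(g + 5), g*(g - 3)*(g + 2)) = 1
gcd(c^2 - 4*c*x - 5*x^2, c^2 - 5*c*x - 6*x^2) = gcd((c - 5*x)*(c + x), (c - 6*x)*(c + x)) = c + x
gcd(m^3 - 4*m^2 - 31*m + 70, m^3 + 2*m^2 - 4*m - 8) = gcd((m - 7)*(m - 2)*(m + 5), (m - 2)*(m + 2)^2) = m - 2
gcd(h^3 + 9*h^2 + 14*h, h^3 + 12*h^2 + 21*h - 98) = h + 7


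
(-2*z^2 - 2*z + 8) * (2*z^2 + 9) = -4*z^4 - 4*z^3 - 2*z^2 - 18*z + 72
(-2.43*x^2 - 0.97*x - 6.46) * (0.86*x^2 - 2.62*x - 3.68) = -2.0898*x^4 + 5.5324*x^3 + 5.9282*x^2 + 20.4948*x + 23.7728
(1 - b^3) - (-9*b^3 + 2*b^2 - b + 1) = 8*b^3 - 2*b^2 + b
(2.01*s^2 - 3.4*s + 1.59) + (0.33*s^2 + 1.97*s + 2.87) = 2.34*s^2 - 1.43*s + 4.46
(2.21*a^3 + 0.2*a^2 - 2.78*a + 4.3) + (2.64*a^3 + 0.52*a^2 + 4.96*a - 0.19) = 4.85*a^3 + 0.72*a^2 + 2.18*a + 4.11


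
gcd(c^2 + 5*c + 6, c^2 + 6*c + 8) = c + 2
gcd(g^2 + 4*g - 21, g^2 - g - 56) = g + 7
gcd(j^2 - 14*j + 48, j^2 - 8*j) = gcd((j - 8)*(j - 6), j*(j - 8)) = j - 8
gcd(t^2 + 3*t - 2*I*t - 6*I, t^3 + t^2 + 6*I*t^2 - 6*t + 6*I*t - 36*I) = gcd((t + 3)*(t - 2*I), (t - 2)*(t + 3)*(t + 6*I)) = t + 3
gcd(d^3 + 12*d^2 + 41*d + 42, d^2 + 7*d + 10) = d + 2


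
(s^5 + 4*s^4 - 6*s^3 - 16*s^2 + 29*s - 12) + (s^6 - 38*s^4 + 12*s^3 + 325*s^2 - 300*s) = s^6 + s^5 - 34*s^4 + 6*s^3 + 309*s^2 - 271*s - 12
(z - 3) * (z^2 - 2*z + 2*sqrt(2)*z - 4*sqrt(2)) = z^3 - 5*z^2 + 2*sqrt(2)*z^2 - 10*sqrt(2)*z + 6*z + 12*sqrt(2)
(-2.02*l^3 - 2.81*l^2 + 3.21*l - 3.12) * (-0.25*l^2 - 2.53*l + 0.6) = 0.505*l^5 + 5.8131*l^4 + 5.0948*l^3 - 9.0273*l^2 + 9.8196*l - 1.872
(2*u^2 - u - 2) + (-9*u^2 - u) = -7*u^2 - 2*u - 2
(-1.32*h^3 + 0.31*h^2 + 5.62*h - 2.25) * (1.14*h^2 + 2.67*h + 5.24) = -1.5048*h^5 - 3.171*h^4 + 0.317699999999999*h^3 + 14.0648*h^2 + 23.4413*h - 11.79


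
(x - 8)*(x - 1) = x^2 - 9*x + 8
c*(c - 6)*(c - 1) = c^3 - 7*c^2 + 6*c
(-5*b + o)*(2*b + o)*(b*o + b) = -10*b^3*o - 10*b^3 - 3*b^2*o^2 - 3*b^2*o + b*o^3 + b*o^2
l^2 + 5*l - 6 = (l - 1)*(l + 6)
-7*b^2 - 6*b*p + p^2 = (-7*b + p)*(b + p)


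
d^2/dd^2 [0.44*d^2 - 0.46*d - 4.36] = 0.880000000000000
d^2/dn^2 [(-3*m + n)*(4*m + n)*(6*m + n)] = 14*m + 6*n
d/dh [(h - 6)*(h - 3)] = 2*h - 9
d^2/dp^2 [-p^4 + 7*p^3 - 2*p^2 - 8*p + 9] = -12*p^2 + 42*p - 4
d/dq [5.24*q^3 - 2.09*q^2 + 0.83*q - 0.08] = 15.72*q^2 - 4.18*q + 0.83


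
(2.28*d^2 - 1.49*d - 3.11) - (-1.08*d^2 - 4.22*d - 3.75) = 3.36*d^2 + 2.73*d + 0.64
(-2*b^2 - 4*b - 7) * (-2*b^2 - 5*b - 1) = 4*b^4 + 18*b^3 + 36*b^2 + 39*b + 7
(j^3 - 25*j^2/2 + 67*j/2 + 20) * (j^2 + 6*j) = j^5 - 13*j^4/2 - 83*j^3/2 + 221*j^2 + 120*j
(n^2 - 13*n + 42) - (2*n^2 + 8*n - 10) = -n^2 - 21*n + 52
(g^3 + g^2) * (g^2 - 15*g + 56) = g^5 - 14*g^4 + 41*g^3 + 56*g^2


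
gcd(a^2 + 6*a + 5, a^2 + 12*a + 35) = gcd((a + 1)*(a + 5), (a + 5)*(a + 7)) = a + 5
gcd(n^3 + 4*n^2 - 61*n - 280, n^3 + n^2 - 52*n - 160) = n^2 - 3*n - 40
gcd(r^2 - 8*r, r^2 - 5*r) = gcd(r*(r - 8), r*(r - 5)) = r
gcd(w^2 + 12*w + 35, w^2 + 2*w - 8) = 1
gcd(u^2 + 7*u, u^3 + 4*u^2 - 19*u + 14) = u + 7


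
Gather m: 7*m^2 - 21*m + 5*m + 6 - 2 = 7*m^2 - 16*m + 4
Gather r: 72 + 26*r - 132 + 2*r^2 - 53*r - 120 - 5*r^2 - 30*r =-3*r^2 - 57*r - 180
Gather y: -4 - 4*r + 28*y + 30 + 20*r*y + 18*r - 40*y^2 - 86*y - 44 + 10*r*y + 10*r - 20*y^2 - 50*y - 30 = 24*r - 60*y^2 + y*(30*r - 108) - 48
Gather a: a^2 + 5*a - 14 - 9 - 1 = a^2 + 5*a - 24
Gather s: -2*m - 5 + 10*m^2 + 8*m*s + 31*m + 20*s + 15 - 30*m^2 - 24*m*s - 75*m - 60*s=-20*m^2 - 46*m + s*(-16*m - 40) + 10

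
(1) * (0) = 0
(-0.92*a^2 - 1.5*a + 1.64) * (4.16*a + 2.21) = -3.8272*a^3 - 8.2732*a^2 + 3.5074*a + 3.6244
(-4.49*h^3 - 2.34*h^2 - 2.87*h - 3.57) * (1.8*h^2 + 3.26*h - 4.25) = -8.082*h^5 - 18.8494*h^4 + 6.2881*h^3 - 5.8372*h^2 + 0.5593*h + 15.1725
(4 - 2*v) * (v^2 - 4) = -2*v^3 + 4*v^2 + 8*v - 16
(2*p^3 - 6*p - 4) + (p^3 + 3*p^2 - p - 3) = 3*p^3 + 3*p^2 - 7*p - 7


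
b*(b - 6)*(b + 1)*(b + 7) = b^4 + 2*b^3 - 41*b^2 - 42*b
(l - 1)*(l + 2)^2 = l^3 + 3*l^2 - 4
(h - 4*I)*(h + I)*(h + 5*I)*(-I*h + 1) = -I*h^4 + 3*h^3 - 17*I*h^2 + 39*h + 20*I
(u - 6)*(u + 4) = u^2 - 2*u - 24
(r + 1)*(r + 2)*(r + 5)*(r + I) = r^4 + 8*r^3 + I*r^3 + 17*r^2 + 8*I*r^2 + 10*r + 17*I*r + 10*I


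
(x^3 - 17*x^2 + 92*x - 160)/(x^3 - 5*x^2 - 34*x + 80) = (x^2 - 9*x + 20)/(x^2 + 3*x - 10)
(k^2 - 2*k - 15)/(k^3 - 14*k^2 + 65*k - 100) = (k + 3)/(k^2 - 9*k + 20)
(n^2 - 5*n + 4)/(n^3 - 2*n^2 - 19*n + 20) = (n - 4)/(n^2 - n - 20)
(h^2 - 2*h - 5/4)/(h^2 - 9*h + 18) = (h^2 - 2*h - 5/4)/(h^2 - 9*h + 18)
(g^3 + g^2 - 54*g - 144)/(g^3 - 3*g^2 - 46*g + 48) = (g + 3)/(g - 1)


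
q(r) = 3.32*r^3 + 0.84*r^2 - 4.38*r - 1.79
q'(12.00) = 1450.02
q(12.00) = 5803.57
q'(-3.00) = 80.22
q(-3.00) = -70.73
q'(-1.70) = 21.55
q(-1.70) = -8.23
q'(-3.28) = 97.26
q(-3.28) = -95.54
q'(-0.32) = -3.90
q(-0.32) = -0.41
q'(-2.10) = 36.02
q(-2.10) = -19.63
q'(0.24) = -3.40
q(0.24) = -2.75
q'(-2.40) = 48.96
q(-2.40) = -32.34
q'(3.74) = 141.22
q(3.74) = 167.26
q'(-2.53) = 55.12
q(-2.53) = -39.10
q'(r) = 9.96*r^2 + 1.68*r - 4.38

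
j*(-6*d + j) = -6*d*j + j^2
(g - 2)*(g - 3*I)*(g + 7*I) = g^3 - 2*g^2 + 4*I*g^2 + 21*g - 8*I*g - 42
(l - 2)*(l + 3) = l^2 + l - 6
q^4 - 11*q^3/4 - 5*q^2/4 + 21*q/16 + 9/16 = (q - 3)*(q - 3/4)*(q + 1/2)^2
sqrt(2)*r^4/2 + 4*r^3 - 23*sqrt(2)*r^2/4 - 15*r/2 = r*(r - 3*sqrt(2)/2)*(r + 5*sqrt(2))*(sqrt(2)*r/2 + 1/2)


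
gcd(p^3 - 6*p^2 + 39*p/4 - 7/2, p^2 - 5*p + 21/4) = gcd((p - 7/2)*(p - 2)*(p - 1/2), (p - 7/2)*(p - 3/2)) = p - 7/2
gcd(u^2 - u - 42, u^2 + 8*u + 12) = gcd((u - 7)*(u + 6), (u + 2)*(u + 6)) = u + 6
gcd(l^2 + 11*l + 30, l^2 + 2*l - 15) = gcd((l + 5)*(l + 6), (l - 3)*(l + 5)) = l + 5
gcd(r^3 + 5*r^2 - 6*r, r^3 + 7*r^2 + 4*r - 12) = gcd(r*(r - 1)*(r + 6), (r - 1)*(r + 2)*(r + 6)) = r^2 + 5*r - 6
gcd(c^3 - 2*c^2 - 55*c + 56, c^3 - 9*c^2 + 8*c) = c^2 - 9*c + 8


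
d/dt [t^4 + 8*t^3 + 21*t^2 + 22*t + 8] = 4*t^3 + 24*t^2 + 42*t + 22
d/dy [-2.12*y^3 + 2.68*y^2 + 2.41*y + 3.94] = -6.36*y^2 + 5.36*y + 2.41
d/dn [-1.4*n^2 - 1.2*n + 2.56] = -2.8*n - 1.2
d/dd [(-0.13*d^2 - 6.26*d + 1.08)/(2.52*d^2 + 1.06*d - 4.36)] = (15.6374*d^2 - 4.3096*d + 26.1488)/(6.3504*d^4 + 5.3424*d^3 - 20.8508*d^2 - 9.2432*d + 19.0096)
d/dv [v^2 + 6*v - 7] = 2*v + 6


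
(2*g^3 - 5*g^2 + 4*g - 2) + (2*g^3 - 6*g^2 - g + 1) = 4*g^3 - 11*g^2 + 3*g - 1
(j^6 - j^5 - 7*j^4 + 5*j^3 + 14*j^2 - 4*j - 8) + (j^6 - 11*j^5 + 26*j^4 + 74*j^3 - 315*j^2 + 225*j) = 2*j^6 - 12*j^5 + 19*j^4 + 79*j^3 - 301*j^2 + 221*j - 8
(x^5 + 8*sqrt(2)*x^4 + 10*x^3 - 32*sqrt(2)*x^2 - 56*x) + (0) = x^5 + 8*sqrt(2)*x^4 + 10*x^3 - 32*sqrt(2)*x^2 - 56*x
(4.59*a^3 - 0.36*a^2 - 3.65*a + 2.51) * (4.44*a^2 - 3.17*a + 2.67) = 20.3796*a^5 - 16.1487*a^4 - 2.8095*a^3 + 21.7537*a^2 - 17.7022*a + 6.7017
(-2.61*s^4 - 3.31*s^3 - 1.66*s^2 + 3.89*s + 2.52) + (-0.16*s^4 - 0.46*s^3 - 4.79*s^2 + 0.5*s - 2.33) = -2.77*s^4 - 3.77*s^3 - 6.45*s^2 + 4.39*s + 0.19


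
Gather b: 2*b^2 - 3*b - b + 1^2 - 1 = 2*b^2 - 4*b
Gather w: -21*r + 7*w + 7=-21*r + 7*w + 7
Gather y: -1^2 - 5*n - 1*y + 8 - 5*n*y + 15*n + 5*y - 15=10*n + y*(4 - 5*n) - 8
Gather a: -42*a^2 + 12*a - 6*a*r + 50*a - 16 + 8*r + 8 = -42*a^2 + a*(62 - 6*r) + 8*r - 8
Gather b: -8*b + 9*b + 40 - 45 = b - 5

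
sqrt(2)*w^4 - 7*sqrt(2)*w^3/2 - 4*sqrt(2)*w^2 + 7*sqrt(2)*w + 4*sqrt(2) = (w - 4)*(w - sqrt(2))*(w + sqrt(2))*(sqrt(2)*w + sqrt(2)/2)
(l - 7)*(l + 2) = l^2 - 5*l - 14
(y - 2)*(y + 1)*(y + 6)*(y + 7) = y^4 + 12*y^3 + 27*y^2 - 68*y - 84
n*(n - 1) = n^2 - n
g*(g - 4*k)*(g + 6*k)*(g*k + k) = g^4*k + 2*g^3*k^2 + g^3*k - 24*g^2*k^3 + 2*g^2*k^2 - 24*g*k^3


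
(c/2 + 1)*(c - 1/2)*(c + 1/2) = c^3/2 + c^2 - c/8 - 1/4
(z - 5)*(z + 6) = z^2 + z - 30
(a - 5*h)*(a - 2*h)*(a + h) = a^3 - 6*a^2*h + 3*a*h^2 + 10*h^3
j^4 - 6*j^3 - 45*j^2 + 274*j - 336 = (j - 8)*(j - 3)*(j - 2)*(j + 7)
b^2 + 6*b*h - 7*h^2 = (b - h)*(b + 7*h)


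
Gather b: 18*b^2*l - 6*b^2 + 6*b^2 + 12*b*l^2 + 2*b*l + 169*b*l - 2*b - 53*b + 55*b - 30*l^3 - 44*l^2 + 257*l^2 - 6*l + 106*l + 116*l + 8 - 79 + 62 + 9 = 18*b^2*l + b*(12*l^2 + 171*l) - 30*l^3 + 213*l^2 + 216*l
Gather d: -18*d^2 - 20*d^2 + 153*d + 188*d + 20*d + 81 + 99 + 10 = -38*d^2 + 361*d + 190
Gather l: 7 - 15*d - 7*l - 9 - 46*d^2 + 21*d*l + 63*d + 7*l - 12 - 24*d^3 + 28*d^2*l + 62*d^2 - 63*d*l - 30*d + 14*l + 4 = -24*d^3 + 16*d^2 + 18*d + l*(28*d^2 - 42*d + 14) - 10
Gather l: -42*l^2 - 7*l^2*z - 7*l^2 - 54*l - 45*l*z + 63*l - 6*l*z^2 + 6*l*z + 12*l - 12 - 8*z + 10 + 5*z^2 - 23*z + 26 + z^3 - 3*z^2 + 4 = l^2*(-7*z - 49) + l*(-6*z^2 - 39*z + 21) + z^3 + 2*z^2 - 31*z + 28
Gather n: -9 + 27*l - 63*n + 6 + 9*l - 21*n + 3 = 36*l - 84*n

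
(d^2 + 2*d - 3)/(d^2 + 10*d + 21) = (d - 1)/(d + 7)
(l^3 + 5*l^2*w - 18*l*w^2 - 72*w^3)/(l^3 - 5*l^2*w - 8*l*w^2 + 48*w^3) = (-l - 6*w)/(-l + 4*w)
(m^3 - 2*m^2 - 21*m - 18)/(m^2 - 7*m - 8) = (m^2 - 3*m - 18)/(m - 8)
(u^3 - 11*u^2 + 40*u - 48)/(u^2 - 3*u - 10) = (-u^3 + 11*u^2 - 40*u + 48)/(-u^2 + 3*u + 10)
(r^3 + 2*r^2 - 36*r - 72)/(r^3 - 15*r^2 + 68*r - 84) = (r^2 + 8*r + 12)/(r^2 - 9*r + 14)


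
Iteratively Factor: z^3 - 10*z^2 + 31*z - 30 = (z - 5)*(z^2 - 5*z + 6) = (z - 5)*(z - 3)*(z - 2)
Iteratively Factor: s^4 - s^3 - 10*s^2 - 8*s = (s + 1)*(s^3 - 2*s^2 - 8*s) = (s + 1)*(s + 2)*(s^2 - 4*s) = s*(s + 1)*(s + 2)*(s - 4)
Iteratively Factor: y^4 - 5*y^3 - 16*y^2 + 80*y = (y + 4)*(y^3 - 9*y^2 + 20*y) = (y - 5)*(y + 4)*(y^2 - 4*y) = (y - 5)*(y - 4)*(y + 4)*(y)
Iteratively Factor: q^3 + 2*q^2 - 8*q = (q - 2)*(q^2 + 4*q) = (q - 2)*(q + 4)*(q)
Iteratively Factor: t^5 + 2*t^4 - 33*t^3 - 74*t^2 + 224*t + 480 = (t + 4)*(t^4 - 2*t^3 - 25*t^2 + 26*t + 120) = (t - 3)*(t + 4)*(t^3 + t^2 - 22*t - 40) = (t - 3)*(t + 2)*(t + 4)*(t^2 - t - 20) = (t - 3)*(t + 2)*(t + 4)^2*(t - 5)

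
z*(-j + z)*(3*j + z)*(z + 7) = -3*j^2*z^2 - 21*j^2*z + 2*j*z^3 + 14*j*z^2 + z^4 + 7*z^3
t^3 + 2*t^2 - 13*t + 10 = (t - 2)*(t - 1)*(t + 5)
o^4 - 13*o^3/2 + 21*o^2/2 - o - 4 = (o - 4)*(o - 2)*(o - 1)*(o + 1/2)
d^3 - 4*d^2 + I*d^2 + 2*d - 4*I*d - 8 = (d - 4)*(d - I)*(d + 2*I)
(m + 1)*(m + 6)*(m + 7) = m^3 + 14*m^2 + 55*m + 42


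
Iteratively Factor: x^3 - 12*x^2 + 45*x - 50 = (x - 5)*(x^2 - 7*x + 10) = (x - 5)^2*(x - 2)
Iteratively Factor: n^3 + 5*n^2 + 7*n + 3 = (n + 3)*(n^2 + 2*n + 1) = (n + 1)*(n + 3)*(n + 1)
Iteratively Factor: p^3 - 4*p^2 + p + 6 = (p + 1)*(p^2 - 5*p + 6) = (p - 3)*(p + 1)*(p - 2)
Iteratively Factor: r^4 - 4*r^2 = (r + 2)*(r^3 - 2*r^2) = r*(r + 2)*(r^2 - 2*r) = r^2*(r + 2)*(r - 2)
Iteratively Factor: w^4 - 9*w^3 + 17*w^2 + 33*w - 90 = (w - 3)*(w^3 - 6*w^2 - w + 30) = (w - 5)*(w - 3)*(w^2 - w - 6) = (w - 5)*(w - 3)*(w + 2)*(w - 3)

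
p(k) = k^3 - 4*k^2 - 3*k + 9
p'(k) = 3*k^2 - 8*k - 3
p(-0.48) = 9.41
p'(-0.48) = 1.53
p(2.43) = -7.56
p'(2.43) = -4.73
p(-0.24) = 9.48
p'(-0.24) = -0.91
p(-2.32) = -18.06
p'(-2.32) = 31.71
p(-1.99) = -8.75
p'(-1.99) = 24.80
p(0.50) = 6.62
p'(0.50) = -6.25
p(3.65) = -6.61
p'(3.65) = 7.77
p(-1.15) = 5.64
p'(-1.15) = 10.17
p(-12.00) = -2259.00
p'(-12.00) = 525.00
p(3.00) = -9.00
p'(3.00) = 0.00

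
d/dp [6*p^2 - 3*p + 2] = 12*p - 3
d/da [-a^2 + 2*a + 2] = 2 - 2*a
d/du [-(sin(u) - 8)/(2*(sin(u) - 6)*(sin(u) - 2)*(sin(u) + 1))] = (2*sin(u)^3 - 31*sin(u)^2 + 112*sin(u) - 44)*cos(u)/(2*(sin(u) - 6)^2*(sin(u) - 2)^2*(sin(u) + 1)^2)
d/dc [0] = 0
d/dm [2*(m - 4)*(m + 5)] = 4*m + 2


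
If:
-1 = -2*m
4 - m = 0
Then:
No Solution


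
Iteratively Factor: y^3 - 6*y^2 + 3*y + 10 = (y - 5)*(y^2 - y - 2) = (y - 5)*(y - 2)*(y + 1)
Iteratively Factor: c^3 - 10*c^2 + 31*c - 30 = (c - 5)*(c^2 - 5*c + 6) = (c - 5)*(c - 3)*(c - 2)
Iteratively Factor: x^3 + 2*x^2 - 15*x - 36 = (x - 4)*(x^2 + 6*x + 9) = (x - 4)*(x + 3)*(x + 3)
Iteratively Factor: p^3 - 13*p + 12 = (p - 1)*(p^2 + p - 12) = (p - 1)*(p + 4)*(p - 3)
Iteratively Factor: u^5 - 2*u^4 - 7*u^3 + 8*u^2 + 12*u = (u)*(u^4 - 2*u^3 - 7*u^2 + 8*u + 12) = u*(u - 3)*(u^3 + u^2 - 4*u - 4) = u*(u - 3)*(u + 2)*(u^2 - u - 2) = u*(u - 3)*(u + 1)*(u + 2)*(u - 2)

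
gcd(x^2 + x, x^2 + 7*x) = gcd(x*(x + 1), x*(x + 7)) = x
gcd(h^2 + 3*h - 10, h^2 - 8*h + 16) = 1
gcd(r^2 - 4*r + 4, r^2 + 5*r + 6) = 1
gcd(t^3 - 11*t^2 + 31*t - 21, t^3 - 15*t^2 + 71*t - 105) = t^2 - 10*t + 21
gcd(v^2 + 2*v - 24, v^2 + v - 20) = v - 4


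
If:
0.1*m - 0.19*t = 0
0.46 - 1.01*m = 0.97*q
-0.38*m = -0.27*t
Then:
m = 0.00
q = 0.47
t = 0.00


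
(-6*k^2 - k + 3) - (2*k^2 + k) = -8*k^2 - 2*k + 3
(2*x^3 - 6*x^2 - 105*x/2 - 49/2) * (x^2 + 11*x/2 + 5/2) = 2*x^5 + 5*x^4 - 161*x^3/2 - 1313*x^2/4 - 266*x - 245/4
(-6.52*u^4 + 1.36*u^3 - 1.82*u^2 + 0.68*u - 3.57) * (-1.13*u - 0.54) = 7.3676*u^5 + 1.984*u^4 + 1.3222*u^3 + 0.2144*u^2 + 3.6669*u + 1.9278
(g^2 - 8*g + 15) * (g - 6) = g^3 - 14*g^2 + 63*g - 90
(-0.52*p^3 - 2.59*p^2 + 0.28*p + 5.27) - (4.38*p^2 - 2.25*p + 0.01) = -0.52*p^3 - 6.97*p^2 + 2.53*p + 5.26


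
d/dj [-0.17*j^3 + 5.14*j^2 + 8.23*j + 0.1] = -0.51*j^2 + 10.28*j + 8.23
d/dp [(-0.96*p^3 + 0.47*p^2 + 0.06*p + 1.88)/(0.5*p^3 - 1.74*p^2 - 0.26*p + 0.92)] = (1.4354*p^4 + 0.4392*p^3 - 5.4874*p^2 + 7.4072*p + 0.544)/(0.25*p^6 - 1.74*p^5 + 2.7676*p^4 + 1.8248*p^3 - 3.134*p^2 - 0.4784*p + 0.8464)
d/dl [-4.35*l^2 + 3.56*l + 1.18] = 3.56 - 8.7*l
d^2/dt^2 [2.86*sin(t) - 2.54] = -2.86*sin(t)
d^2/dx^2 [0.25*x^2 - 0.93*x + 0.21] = 0.500000000000000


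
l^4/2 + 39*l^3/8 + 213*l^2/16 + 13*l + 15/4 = (l/2 + 1)*(l + 1/2)*(l + 5/4)*(l + 6)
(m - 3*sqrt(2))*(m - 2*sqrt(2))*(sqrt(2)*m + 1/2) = sqrt(2)*m^3 - 19*m^2/2 + 19*sqrt(2)*m/2 + 6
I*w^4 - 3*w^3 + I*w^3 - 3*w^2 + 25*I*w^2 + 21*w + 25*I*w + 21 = (w + 1)*(w - 3*I)*(w + 7*I)*(I*w + 1)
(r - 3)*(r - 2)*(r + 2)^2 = r^4 - r^3 - 10*r^2 + 4*r + 24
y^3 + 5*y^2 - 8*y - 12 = (y - 2)*(y + 1)*(y + 6)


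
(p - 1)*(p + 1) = p^2 - 1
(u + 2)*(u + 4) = u^2 + 6*u + 8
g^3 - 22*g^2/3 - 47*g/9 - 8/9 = (g - 8)*(g + 1/3)^2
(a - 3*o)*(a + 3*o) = a^2 - 9*o^2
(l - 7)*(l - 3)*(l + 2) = l^3 - 8*l^2 + l + 42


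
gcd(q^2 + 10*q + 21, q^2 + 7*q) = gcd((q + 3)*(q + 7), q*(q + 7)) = q + 7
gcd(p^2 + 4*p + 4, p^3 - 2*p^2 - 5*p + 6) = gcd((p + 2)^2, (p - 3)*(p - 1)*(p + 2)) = p + 2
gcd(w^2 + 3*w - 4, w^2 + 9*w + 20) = w + 4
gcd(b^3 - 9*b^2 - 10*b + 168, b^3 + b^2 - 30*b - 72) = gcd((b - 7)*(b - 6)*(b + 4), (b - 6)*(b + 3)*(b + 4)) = b^2 - 2*b - 24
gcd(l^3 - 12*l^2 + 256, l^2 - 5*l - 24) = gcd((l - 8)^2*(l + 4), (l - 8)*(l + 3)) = l - 8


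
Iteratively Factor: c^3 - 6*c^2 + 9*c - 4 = (c - 1)*(c^2 - 5*c + 4) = (c - 4)*(c - 1)*(c - 1)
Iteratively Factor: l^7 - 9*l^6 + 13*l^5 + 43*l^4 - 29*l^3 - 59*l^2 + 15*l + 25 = (l - 5)*(l^6 - 4*l^5 - 7*l^4 + 8*l^3 + 11*l^2 - 4*l - 5) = (l - 5)*(l - 1)*(l^5 - 3*l^4 - 10*l^3 - 2*l^2 + 9*l + 5) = (l - 5)*(l - 1)^2*(l^4 - 2*l^3 - 12*l^2 - 14*l - 5) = (l - 5)*(l - 1)^2*(l + 1)*(l^3 - 3*l^2 - 9*l - 5) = (l - 5)^2*(l - 1)^2*(l + 1)*(l^2 + 2*l + 1) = (l - 5)^2*(l - 1)^2*(l + 1)^2*(l + 1)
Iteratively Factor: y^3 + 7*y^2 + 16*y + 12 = (y + 2)*(y^2 + 5*y + 6) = (y + 2)^2*(y + 3)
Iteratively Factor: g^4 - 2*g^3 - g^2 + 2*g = (g + 1)*(g^3 - 3*g^2 + 2*g) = (g - 2)*(g + 1)*(g^2 - g) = (g - 2)*(g - 1)*(g + 1)*(g)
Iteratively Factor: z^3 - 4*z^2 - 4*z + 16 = (z - 4)*(z^2 - 4) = (z - 4)*(z + 2)*(z - 2)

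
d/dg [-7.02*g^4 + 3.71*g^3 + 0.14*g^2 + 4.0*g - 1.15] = -28.08*g^3 + 11.13*g^2 + 0.28*g + 4.0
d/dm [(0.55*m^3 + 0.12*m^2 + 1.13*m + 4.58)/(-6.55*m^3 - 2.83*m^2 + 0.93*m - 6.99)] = (-1.77635683940025e-15*m^5 - 0.7705*m^4 + 15.826*m^3 + 81.773*m^2 + 24.2452*m - 12.1581)/(42.9025*m^6 + 37.073*m^5 - 4.1741*m^4 + 86.3052*m^3 + 40.4283*m^2 - 13.0014*m + 48.8601)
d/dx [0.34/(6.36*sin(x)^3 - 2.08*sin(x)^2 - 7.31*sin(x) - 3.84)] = (-6.4872*sin(x)^2 + 1.4144*sin(x) + 2.4854)*cos(x)/(-6.36*sin(x)^3 + 2.08*sin(x)^2 + 7.31*sin(x) + 3.84)^2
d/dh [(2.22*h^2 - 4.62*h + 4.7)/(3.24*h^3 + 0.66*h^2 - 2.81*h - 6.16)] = (-7.1928*h^4 + 29.9376*h^3 - 48.873*h^2 - 33.5544*h + 41.6662)/(10.4976*h^6 + 4.2768*h^5 - 17.7732*h^4 - 43.626*h^3 - 0.235099999999999*h^2 + 34.6192*h + 37.9456)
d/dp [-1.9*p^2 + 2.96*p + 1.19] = 2.96 - 3.8*p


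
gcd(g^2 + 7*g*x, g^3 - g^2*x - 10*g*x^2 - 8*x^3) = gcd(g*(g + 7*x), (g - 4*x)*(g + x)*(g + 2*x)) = 1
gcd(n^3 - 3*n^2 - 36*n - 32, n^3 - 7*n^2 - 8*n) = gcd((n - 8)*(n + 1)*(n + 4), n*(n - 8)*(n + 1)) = n^2 - 7*n - 8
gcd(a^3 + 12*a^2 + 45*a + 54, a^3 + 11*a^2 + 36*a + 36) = a^2 + 9*a + 18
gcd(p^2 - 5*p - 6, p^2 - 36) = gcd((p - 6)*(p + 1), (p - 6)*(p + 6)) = p - 6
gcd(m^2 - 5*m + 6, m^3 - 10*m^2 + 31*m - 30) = m^2 - 5*m + 6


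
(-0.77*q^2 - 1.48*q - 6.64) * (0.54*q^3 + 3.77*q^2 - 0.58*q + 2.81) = -0.4158*q^5 - 3.7021*q^4 - 8.7186*q^3 - 26.3381*q^2 - 0.307600000000001*q - 18.6584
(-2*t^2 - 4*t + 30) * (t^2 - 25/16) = -2*t^4 - 4*t^3 + 265*t^2/8 + 25*t/4 - 375/8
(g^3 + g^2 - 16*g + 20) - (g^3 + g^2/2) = g^2/2 - 16*g + 20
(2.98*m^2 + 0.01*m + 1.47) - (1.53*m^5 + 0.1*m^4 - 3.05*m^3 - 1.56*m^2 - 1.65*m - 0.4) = -1.53*m^5 - 0.1*m^4 + 3.05*m^3 + 4.54*m^2 + 1.66*m + 1.87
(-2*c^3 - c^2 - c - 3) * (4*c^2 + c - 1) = -8*c^5 - 6*c^4 - 3*c^3 - 12*c^2 - 2*c + 3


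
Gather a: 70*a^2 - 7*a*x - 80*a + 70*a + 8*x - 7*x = 70*a^2 + a*(-7*x - 10) + x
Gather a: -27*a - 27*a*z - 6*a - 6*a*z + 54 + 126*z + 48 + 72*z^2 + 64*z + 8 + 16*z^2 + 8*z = a*(-33*z - 33) + 88*z^2 + 198*z + 110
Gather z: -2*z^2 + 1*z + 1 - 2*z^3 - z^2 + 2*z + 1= -2*z^3 - 3*z^2 + 3*z + 2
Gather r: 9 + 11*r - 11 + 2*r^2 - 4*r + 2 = 2*r^2 + 7*r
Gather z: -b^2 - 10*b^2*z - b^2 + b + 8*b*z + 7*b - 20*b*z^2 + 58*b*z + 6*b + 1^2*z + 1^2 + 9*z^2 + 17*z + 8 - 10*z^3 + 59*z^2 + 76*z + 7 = -2*b^2 + 14*b - 10*z^3 + z^2*(68 - 20*b) + z*(-10*b^2 + 66*b + 94) + 16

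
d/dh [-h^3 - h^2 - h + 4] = -3*h^2 - 2*h - 1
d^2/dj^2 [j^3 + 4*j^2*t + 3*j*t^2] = 6*j + 8*t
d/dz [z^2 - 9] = 2*z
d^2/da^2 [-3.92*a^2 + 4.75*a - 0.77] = -7.84000000000000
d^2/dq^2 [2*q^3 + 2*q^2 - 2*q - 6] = 12*q + 4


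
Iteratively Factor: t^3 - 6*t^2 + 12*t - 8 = (t - 2)*(t^2 - 4*t + 4) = (t - 2)^2*(t - 2)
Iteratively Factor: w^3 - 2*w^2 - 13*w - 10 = (w + 2)*(w^2 - 4*w - 5) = (w - 5)*(w + 2)*(w + 1)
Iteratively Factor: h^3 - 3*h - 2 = (h - 2)*(h^2 + 2*h + 1) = (h - 2)*(h + 1)*(h + 1)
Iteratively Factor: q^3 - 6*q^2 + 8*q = (q - 4)*(q^2 - 2*q) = q*(q - 4)*(q - 2)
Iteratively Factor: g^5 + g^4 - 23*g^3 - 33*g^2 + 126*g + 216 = (g - 4)*(g^4 + 5*g^3 - 3*g^2 - 45*g - 54) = (g - 4)*(g + 3)*(g^3 + 2*g^2 - 9*g - 18) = (g - 4)*(g + 2)*(g + 3)*(g^2 - 9) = (g - 4)*(g + 2)*(g + 3)^2*(g - 3)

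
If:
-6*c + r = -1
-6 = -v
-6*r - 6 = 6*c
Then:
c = 0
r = -1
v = 6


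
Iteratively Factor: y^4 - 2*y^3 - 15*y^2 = (y)*(y^3 - 2*y^2 - 15*y) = y^2*(y^2 - 2*y - 15) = y^2*(y - 5)*(y + 3)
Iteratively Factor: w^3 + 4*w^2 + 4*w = (w + 2)*(w^2 + 2*w) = (w + 2)^2*(w)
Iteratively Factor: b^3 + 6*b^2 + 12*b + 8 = (b + 2)*(b^2 + 4*b + 4) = (b + 2)^2*(b + 2)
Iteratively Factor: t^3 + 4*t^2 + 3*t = (t + 1)*(t^2 + 3*t) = t*(t + 1)*(t + 3)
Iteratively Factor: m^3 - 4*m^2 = (m - 4)*(m^2) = m*(m - 4)*(m)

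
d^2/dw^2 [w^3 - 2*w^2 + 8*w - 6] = 6*w - 4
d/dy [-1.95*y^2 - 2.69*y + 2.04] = -3.9*y - 2.69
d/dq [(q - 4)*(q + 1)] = 2*q - 3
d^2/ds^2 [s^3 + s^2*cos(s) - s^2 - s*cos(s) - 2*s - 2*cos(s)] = -s^2*cos(s) - 4*s*sin(s) + s*cos(s) + 6*s + 2*sin(s) + 4*cos(s) - 2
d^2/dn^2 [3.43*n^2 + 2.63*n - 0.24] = 6.86000000000000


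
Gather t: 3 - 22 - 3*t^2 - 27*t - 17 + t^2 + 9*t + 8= -2*t^2 - 18*t - 28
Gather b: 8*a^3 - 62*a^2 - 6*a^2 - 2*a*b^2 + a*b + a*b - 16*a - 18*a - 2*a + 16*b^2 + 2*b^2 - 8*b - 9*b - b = 8*a^3 - 68*a^2 - 36*a + b^2*(18 - 2*a) + b*(2*a - 18)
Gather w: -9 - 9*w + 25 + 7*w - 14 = 2 - 2*w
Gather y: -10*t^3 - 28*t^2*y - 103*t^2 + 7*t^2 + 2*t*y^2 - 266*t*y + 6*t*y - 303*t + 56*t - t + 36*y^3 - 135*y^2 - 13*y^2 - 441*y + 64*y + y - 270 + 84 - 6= -10*t^3 - 96*t^2 - 248*t + 36*y^3 + y^2*(2*t - 148) + y*(-28*t^2 - 260*t - 376) - 192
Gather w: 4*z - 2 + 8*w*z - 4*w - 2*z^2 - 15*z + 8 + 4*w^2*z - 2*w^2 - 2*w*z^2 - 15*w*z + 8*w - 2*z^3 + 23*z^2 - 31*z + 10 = w^2*(4*z - 2) + w*(-2*z^2 - 7*z + 4) - 2*z^3 + 21*z^2 - 42*z + 16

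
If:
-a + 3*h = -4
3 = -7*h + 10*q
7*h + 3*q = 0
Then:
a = 337/91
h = -9/91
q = 3/13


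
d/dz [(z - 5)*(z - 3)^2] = (z - 3)*(3*z - 13)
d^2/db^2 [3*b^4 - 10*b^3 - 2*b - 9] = 12*b*(3*b - 5)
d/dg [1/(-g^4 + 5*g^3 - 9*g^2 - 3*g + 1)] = (4*g^3 - 15*g^2 + 18*g + 3)/(g^4 - 5*g^3 + 9*g^2 + 3*g - 1)^2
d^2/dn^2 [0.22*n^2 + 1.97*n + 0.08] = 0.440000000000000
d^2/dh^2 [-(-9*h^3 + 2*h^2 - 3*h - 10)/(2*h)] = 9 + 10/h^3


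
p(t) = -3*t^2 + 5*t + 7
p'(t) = 5 - 6*t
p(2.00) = 5.00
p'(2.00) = -7.00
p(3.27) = -8.73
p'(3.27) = -14.62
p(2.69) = -1.26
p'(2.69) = -11.14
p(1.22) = 8.63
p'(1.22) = -2.32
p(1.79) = 6.34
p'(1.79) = -5.74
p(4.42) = -29.51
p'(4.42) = -21.52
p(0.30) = 8.23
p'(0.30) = 3.20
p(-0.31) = 5.16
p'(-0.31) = 6.86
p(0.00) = 7.00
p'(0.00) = 5.00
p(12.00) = -365.00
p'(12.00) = -67.00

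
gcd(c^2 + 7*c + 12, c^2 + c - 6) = c + 3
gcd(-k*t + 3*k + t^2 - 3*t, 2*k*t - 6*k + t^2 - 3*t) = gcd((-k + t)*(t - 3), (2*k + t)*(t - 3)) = t - 3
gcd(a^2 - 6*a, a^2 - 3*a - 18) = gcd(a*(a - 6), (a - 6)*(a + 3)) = a - 6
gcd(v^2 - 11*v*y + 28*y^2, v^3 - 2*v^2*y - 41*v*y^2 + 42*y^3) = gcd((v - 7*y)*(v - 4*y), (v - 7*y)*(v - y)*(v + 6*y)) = -v + 7*y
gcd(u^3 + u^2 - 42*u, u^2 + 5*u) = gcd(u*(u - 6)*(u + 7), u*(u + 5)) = u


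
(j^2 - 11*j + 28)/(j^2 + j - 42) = (j^2 - 11*j + 28)/(j^2 + j - 42)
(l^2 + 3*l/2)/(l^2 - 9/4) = 2*l/(2*l - 3)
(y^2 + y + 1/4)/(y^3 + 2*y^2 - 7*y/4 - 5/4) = (2*y + 1)/(2*y^2 + 3*y - 5)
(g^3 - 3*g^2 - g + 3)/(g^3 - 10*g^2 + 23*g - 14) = (g^2 - 2*g - 3)/(g^2 - 9*g + 14)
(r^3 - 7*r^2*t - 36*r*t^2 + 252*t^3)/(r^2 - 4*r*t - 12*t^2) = (r^2 - r*t - 42*t^2)/(r + 2*t)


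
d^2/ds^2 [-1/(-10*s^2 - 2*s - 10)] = (-25*s^2 - 5*s + (10*s + 1)^2 - 25)/(5*s^2 + s + 5)^3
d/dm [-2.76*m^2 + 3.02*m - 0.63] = 3.02 - 5.52*m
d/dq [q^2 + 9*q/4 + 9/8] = 2*q + 9/4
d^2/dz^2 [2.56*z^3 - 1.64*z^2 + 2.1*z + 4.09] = 15.36*z - 3.28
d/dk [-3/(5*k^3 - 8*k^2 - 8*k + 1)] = 3*(15*k^2 - 16*k - 8)/(5*k^3 - 8*k^2 - 8*k + 1)^2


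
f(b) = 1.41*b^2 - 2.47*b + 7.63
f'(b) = 2.82*b - 2.47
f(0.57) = 6.68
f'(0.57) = -0.86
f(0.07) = 7.46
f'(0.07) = -2.27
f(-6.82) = 90.06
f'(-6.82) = -21.70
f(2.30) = 9.41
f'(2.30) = 4.02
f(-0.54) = 9.37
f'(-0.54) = -3.99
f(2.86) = 12.10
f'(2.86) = 5.60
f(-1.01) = 11.56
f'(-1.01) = -5.32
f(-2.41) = 21.77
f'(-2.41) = -9.27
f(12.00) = 181.03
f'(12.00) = 31.37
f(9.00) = 99.61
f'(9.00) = 22.91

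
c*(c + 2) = c^2 + 2*c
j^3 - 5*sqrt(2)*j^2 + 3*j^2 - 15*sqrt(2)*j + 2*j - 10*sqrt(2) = (j + 1)*(j + 2)*(j - 5*sqrt(2))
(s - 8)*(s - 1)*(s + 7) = s^3 - 2*s^2 - 55*s + 56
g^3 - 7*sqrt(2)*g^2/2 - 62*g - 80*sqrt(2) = (g - 8*sqrt(2))*(g + 2*sqrt(2))*(g + 5*sqrt(2)/2)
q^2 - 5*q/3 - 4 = (q - 3)*(q + 4/3)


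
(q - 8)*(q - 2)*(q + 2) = q^3 - 8*q^2 - 4*q + 32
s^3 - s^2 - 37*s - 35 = (s - 7)*(s + 1)*(s + 5)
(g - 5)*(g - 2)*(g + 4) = g^3 - 3*g^2 - 18*g + 40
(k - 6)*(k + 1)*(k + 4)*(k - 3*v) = k^4 - 3*k^3*v - k^3 + 3*k^2*v - 26*k^2 + 78*k*v - 24*k + 72*v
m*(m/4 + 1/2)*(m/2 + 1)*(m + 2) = m^4/8 + 3*m^3/4 + 3*m^2/2 + m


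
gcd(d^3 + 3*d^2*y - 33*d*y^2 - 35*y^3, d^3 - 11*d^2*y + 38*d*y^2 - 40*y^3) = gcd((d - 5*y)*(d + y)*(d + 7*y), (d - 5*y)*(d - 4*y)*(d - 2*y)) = -d + 5*y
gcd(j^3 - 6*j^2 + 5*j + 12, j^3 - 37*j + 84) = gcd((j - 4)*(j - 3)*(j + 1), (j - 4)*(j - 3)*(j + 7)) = j^2 - 7*j + 12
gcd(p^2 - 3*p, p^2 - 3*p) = p^2 - 3*p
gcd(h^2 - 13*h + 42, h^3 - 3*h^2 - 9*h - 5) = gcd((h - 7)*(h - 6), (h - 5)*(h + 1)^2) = 1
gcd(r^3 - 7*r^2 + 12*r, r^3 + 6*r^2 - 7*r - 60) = r - 3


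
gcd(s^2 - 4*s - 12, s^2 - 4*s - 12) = s^2 - 4*s - 12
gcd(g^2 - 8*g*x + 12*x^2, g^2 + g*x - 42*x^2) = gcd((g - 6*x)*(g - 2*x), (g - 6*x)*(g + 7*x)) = -g + 6*x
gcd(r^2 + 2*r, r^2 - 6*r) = r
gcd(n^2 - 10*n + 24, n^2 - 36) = n - 6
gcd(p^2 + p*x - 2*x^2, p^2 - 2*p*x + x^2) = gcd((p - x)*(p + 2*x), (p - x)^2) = -p + x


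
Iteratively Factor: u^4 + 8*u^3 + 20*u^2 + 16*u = (u + 4)*(u^3 + 4*u^2 + 4*u) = u*(u + 4)*(u^2 + 4*u + 4) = u*(u + 2)*(u + 4)*(u + 2)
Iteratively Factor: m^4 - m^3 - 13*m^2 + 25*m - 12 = (m + 4)*(m^3 - 5*m^2 + 7*m - 3) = (m - 3)*(m + 4)*(m^2 - 2*m + 1) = (m - 3)*(m - 1)*(m + 4)*(m - 1)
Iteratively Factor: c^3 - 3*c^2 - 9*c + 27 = (c - 3)*(c^2 - 9) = (c - 3)*(c + 3)*(c - 3)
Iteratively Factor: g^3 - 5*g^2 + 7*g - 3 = (g - 1)*(g^2 - 4*g + 3) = (g - 3)*(g - 1)*(g - 1)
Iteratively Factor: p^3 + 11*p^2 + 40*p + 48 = (p + 4)*(p^2 + 7*p + 12) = (p + 3)*(p + 4)*(p + 4)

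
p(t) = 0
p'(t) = 0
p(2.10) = 0.00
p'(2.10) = 0.00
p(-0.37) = 0.00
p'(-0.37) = 0.00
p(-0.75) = 0.00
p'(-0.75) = 0.00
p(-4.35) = 0.00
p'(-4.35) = 0.00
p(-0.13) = 0.00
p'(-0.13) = 0.00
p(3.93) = 0.00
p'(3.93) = 0.00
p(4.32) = 0.00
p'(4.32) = 0.00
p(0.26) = 0.00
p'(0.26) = 0.00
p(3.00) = 0.00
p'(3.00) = 0.00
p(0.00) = 0.00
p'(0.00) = 0.00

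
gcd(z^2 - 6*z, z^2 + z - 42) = z - 6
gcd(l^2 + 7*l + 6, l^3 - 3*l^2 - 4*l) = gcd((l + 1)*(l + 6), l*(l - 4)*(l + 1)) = l + 1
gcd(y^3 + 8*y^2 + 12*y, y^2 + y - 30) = y + 6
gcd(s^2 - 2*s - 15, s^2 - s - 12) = s + 3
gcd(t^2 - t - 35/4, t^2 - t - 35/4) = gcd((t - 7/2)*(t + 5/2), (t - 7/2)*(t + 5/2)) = t^2 - t - 35/4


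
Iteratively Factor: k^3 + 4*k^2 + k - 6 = (k + 2)*(k^2 + 2*k - 3) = (k + 2)*(k + 3)*(k - 1)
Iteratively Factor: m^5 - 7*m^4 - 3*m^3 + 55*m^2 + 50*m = (m)*(m^4 - 7*m^3 - 3*m^2 + 55*m + 50) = m*(m - 5)*(m^3 - 2*m^2 - 13*m - 10) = m*(m - 5)*(m + 1)*(m^2 - 3*m - 10) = m*(m - 5)*(m + 1)*(m + 2)*(m - 5)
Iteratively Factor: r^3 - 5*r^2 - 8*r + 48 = (r - 4)*(r^2 - r - 12) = (r - 4)^2*(r + 3)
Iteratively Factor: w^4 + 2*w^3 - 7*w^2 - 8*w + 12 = (w - 1)*(w^3 + 3*w^2 - 4*w - 12) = (w - 2)*(w - 1)*(w^2 + 5*w + 6) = (w - 2)*(w - 1)*(w + 3)*(w + 2)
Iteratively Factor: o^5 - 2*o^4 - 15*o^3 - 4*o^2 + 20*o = (o)*(o^4 - 2*o^3 - 15*o^2 - 4*o + 20) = o*(o - 1)*(o^3 - o^2 - 16*o - 20) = o*(o - 1)*(o + 2)*(o^2 - 3*o - 10) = o*(o - 1)*(o + 2)^2*(o - 5)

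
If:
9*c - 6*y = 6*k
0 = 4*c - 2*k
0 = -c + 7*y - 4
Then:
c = -8/9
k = -16/9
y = 4/9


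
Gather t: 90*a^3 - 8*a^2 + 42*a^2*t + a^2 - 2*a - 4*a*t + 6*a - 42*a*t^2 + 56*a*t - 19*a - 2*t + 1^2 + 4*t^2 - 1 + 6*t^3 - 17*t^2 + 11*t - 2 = 90*a^3 - 7*a^2 - 15*a + 6*t^3 + t^2*(-42*a - 13) + t*(42*a^2 + 52*a + 9) - 2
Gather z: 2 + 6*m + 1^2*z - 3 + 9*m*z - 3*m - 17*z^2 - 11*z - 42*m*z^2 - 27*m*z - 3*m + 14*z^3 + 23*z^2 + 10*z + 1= -18*m*z + 14*z^3 + z^2*(6 - 42*m)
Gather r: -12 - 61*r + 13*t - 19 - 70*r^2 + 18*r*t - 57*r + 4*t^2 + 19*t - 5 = -70*r^2 + r*(18*t - 118) + 4*t^2 + 32*t - 36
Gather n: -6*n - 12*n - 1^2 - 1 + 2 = -18*n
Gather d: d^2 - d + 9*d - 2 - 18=d^2 + 8*d - 20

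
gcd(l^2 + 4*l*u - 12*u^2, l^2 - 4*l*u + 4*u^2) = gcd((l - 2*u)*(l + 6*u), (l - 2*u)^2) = -l + 2*u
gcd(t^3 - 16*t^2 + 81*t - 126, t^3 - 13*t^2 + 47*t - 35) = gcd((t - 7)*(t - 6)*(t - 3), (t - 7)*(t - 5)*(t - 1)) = t - 7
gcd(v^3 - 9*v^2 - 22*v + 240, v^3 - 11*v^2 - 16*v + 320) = v^2 - 3*v - 40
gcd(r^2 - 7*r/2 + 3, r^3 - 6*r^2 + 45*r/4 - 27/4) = r - 3/2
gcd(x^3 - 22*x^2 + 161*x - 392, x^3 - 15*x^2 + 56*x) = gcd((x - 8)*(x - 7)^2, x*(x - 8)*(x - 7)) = x^2 - 15*x + 56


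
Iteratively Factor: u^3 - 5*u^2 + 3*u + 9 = (u - 3)*(u^2 - 2*u - 3) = (u - 3)^2*(u + 1)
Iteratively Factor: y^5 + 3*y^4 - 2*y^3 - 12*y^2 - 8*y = (y + 2)*(y^4 + y^3 - 4*y^2 - 4*y) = (y + 2)^2*(y^3 - y^2 - 2*y) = y*(y + 2)^2*(y^2 - y - 2) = y*(y + 1)*(y + 2)^2*(y - 2)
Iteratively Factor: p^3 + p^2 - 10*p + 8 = (p - 1)*(p^2 + 2*p - 8) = (p - 1)*(p + 4)*(p - 2)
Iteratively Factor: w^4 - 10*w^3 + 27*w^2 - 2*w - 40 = (w - 5)*(w^3 - 5*w^2 + 2*w + 8) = (w - 5)*(w - 4)*(w^2 - w - 2) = (w - 5)*(w - 4)*(w + 1)*(w - 2)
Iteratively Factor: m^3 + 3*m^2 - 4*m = (m)*(m^2 + 3*m - 4) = m*(m - 1)*(m + 4)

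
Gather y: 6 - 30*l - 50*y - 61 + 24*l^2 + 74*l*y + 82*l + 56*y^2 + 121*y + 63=24*l^2 + 52*l + 56*y^2 + y*(74*l + 71) + 8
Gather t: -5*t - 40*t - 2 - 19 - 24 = -45*t - 45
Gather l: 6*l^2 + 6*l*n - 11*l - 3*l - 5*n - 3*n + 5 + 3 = 6*l^2 + l*(6*n - 14) - 8*n + 8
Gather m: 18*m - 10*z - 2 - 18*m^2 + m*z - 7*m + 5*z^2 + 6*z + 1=-18*m^2 + m*(z + 11) + 5*z^2 - 4*z - 1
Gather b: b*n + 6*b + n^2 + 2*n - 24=b*(n + 6) + n^2 + 2*n - 24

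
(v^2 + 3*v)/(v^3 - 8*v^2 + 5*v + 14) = v*(v + 3)/(v^3 - 8*v^2 + 5*v + 14)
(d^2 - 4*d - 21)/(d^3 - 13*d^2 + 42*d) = (d + 3)/(d*(d - 6))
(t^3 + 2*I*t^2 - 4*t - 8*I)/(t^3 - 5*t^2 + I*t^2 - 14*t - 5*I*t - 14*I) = (t^2 + 2*t*(-1 + I) - 4*I)/(t^2 + t*(-7 + I) - 7*I)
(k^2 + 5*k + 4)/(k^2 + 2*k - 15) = (k^2 + 5*k + 4)/(k^2 + 2*k - 15)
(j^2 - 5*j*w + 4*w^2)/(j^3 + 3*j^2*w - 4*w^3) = (j - 4*w)/(j^2 + 4*j*w + 4*w^2)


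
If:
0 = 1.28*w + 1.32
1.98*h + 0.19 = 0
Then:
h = -0.10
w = -1.03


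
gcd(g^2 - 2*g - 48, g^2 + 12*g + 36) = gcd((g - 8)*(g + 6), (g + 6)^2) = g + 6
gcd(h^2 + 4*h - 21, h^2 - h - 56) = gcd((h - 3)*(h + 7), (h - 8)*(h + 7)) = h + 7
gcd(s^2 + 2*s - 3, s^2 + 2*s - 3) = s^2 + 2*s - 3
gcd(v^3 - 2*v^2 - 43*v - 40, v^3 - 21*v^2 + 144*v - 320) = v - 8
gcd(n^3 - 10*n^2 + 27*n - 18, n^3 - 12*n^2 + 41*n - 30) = n^2 - 7*n + 6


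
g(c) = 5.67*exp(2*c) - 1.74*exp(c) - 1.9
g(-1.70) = -2.03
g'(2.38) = 1305.10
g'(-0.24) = 5.65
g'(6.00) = 1844937.37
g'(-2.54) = -0.07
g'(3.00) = 4539.93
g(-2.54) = -2.00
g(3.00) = 2250.59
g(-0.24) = 0.24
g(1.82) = 203.34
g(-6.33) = -1.90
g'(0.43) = 24.12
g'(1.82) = 421.22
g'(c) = 11.34*exp(2*c) - 1.74*exp(c)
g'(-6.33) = -0.00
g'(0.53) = 29.78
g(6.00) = 922115.80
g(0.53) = 11.51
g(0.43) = 8.82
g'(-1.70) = 0.06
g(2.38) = 641.25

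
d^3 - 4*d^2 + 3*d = d*(d - 3)*(d - 1)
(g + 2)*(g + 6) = g^2 + 8*g + 12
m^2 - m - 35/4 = (m - 7/2)*(m + 5/2)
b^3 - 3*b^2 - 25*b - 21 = (b - 7)*(b + 1)*(b + 3)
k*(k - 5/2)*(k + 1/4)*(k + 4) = k^4 + 7*k^3/4 - 77*k^2/8 - 5*k/2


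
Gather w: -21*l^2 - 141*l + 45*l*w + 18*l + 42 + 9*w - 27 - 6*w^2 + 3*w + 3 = -21*l^2 - 123*l - 6*w^2 + w*(45*l + 12) + 18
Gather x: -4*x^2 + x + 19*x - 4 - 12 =-4*x^2 + 20*x - 16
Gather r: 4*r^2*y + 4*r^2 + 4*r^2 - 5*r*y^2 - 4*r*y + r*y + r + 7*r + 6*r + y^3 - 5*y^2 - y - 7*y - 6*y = r^2*(4*y + 8) + r*(-5*y^2 - 3*y + 14) + y^3 - 5*y^2 - 14*y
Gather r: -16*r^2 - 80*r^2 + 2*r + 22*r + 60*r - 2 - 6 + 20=-96*r^2 + 84*r + 12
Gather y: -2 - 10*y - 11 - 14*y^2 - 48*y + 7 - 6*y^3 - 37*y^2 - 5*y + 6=-6*y^3 - 51*y^2 - 63*y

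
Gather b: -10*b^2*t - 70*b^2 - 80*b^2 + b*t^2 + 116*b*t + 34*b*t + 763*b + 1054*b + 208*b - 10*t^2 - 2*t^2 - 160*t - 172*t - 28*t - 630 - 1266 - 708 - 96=b^2*(-10*t - 150) + b*(t^2 + 150*t + 2025) - 12*t^2 - 360*t - 2700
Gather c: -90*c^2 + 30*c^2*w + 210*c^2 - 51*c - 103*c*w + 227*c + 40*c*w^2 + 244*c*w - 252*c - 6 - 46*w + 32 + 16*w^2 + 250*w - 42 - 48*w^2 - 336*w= c^2*(30*w + 120) + c*(40*w^2 + 141*w - 76) - 32*w^2 - 132*w - 16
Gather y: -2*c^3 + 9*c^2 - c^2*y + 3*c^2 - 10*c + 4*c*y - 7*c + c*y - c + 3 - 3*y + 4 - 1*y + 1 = -2*c^3 + 12*c^2 - 18*c + y*(-c^2 + 5*c - 4) + 8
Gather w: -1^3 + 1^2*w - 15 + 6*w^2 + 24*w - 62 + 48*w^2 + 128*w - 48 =54*w^2 + 153*w - 126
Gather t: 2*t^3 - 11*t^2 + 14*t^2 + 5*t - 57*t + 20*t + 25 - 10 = 2*t^3 + 3*t^2 - 32*t + 15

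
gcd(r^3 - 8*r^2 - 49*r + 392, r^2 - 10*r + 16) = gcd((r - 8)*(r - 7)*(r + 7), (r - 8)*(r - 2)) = r - 8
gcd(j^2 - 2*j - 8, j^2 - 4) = j + 2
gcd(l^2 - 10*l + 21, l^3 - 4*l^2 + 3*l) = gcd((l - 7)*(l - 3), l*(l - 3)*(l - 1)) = l - 3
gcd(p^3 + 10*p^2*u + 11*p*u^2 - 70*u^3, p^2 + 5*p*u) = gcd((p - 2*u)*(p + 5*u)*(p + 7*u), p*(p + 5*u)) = p + 5*u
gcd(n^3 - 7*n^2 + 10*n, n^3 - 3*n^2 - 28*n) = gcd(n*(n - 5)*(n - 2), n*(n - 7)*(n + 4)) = n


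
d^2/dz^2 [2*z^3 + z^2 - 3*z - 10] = 12*z + 2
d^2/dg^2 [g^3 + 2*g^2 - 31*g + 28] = 6*g + 4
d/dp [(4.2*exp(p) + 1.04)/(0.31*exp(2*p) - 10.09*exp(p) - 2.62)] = (-(0.62*exp(p) - 10.09)*(4.2*exp(p) + 1.04) + 1.302*exp(2*p) - 42.378*exp(p) - 11.004)*exp(p)/(-0.31*exp(2*p) + 10.09*exp(p) + 2.62)^2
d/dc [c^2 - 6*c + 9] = 2*c - 6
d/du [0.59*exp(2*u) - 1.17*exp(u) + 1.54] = (1.18*exp(u) - 1.17)*exp(u)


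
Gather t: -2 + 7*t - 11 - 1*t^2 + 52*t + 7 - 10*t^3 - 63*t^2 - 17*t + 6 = -10*t^3 - 64*t^2 + 42*t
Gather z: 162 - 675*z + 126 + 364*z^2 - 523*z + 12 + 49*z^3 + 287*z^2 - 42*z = 49*z^3 + 651*z^2 - 1240*z + 300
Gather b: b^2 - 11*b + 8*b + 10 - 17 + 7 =b^2 - 3*b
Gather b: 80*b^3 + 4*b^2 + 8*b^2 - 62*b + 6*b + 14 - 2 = 80*b^3 + 12*b^2 - 56*b + 12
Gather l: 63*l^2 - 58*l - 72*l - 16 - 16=63*l^2 - 130*l - 32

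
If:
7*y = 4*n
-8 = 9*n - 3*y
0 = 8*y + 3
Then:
No Solution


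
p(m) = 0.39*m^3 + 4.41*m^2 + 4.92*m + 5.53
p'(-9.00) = 20.31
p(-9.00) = 34.15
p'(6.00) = 99.96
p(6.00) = 278.05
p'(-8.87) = 18.74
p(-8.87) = 36.69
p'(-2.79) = -10.58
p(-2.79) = 17.66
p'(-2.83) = -10.67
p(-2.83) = 18.09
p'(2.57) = 35.32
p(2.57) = 53.92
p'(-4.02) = -11.63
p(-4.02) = 31.68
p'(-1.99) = -8.00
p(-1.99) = 10.13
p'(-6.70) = -1.65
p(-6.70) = 53.23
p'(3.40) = 48.43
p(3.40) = 88.57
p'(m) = 1.17*m^2 + 8.82*m + 4.92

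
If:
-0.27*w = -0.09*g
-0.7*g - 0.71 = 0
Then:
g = -1.01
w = -0.34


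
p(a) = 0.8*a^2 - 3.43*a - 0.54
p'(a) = 1.6*a - 3.43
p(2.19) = -4.21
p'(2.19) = 0.07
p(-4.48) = 30.88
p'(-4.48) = -10.60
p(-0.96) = 3.49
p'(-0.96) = -4.97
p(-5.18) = 38.69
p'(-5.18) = -11.72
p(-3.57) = 21.90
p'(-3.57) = -9.14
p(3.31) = -3.13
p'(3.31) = 1.87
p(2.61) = -4.04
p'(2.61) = 0.75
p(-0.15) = -0.01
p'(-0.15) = -3.67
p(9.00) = 33.39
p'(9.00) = 10.97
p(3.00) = -3.63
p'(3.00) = 1.37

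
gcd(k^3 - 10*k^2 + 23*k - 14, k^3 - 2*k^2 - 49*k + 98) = k^2 - 9*k + 14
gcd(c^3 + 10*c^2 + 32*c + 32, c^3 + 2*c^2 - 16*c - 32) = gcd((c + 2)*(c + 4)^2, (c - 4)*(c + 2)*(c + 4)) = c^2 + 6*c + 8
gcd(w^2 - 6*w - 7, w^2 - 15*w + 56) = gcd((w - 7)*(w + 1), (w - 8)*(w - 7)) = w - 7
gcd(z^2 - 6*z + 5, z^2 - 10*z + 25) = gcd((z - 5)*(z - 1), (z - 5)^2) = z - 5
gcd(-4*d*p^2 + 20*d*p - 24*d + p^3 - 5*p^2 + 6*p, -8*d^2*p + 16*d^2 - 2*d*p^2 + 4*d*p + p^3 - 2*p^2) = -4*d*p + 8*d + p^2 - 2*p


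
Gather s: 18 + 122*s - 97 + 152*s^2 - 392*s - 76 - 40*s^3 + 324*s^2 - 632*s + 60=-40*s^3 + 476*s^2 - 902*s - 95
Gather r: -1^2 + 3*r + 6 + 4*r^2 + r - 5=4*r^2 + 4*r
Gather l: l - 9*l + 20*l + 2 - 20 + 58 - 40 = 12*l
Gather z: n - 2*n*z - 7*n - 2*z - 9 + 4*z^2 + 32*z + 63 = -6*n + 4*z^2 + z*(30 - 2*n) + 54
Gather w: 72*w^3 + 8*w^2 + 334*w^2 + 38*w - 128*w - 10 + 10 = 72*w^3 + 342*w^2 - 90*w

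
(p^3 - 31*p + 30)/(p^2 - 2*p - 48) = (p^2 - 6*p + 5)/(p - 8)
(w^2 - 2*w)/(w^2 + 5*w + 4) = w*(w - 2)/(w^2 + 5*w + 4)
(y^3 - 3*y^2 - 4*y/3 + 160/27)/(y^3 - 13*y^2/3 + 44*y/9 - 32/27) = (9*y^2 - 3*y - 20)/(9*y^2 - 15*y + 4)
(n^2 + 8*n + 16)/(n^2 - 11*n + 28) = (n^2 + 8*n + 16)/(n^2 - 11*n + 28)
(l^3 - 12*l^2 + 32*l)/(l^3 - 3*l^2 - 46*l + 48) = l*(l - 4)/(l^2 + 5*l - 6)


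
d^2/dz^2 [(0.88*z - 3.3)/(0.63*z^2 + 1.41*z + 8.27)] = ((1.6764 - 3.3264*z)*(0.63*z^2 + 1.41*z + 8.27) + (0.88*z - 3.3)*(1.26*z + 1.41)*(2.52*z + 2.82))/(0.63*z^2 + 1.41*z + 8.27)^3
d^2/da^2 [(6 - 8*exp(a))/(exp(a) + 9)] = 78*(exp(a) - 9)*exp(a)/(exp(3*a) + 27*exp(2*a) + 243*exp(a) + 729)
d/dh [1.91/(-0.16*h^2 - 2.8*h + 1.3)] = (0.6112*h + 5.348)/(0.16*h^2 + 2.8*h - 1.3)^2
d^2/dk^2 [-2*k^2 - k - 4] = -4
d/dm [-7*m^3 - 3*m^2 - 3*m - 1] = -21*m^2 - 6*m - 3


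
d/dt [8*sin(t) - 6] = 8*cos(t)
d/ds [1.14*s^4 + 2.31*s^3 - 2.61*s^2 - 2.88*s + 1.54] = 4.56*s^3 + 6.93*s^2 - 5.22*s - 2.88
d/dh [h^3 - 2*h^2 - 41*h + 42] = 3*h^2 - 4*h - 41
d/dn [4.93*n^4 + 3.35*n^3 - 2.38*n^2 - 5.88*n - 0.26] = 19.72*n^3 + 10.05*n^2 - 4.76*n - 5.88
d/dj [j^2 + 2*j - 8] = 2*j + 2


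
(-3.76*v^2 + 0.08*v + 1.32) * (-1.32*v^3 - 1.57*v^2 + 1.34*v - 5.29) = 4.9632*v^5 + 5.7976*v^4 - 6.9064*v^3 + 17.9252*v^2 + 1.3456*v - 6.9828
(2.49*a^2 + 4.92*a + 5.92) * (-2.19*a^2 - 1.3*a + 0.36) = -5.4531*a^4 - 14.0118*a^3 - 18.4644*a^2 - 5.9248*a + 2.1312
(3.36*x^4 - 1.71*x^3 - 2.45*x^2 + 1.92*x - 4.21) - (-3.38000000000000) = 3.36*x^4 - 1.71*x^3 - 2.45*x^2 + 1.92*x - 0.83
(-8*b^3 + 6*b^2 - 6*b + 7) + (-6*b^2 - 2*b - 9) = -8*b^3 - 8*b - 2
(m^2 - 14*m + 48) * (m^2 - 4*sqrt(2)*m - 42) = m^4 - 14*m^3 - 4*sqrt(2)*m^3 + 6*m^2 + 56*sqrt(2)*m^2 - 192*sqrt(2)*m + 588*m - 2016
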